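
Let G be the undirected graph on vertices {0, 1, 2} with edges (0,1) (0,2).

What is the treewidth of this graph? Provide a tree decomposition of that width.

Treewidth 1.
One optimal decomposition is:
Bags: B1 = {0, 1}  B2 = {0, 2}
Tree: B1–B2

Each bag holds 2 vertices, so the decomposition has width 1, which upper-bounds the treewidth. G has an edge, so its treewidth is at least 1. The upper and lower bounds meet at 1, so that is the treewidth.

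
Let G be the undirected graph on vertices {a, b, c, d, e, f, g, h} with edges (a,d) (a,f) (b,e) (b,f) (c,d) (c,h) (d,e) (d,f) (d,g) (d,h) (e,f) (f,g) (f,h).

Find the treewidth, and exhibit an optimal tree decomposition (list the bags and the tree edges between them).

Treewidth 2.
Bags: B1 = {b, e, f}  B2 = {d, e, f}  B3 = {d, f, h}  B4 = {c, d, h}  B5 = {d, f, g}  B6 = {a, d, f}
Tree: B1–B2, B2–B3, B3–B4, B2–B5, B3–B6

Every bag has size at most 3, so the width is 3 − 1 = 2 and tw(G) ≤ 2. On the other hand G contains the 3-clique {c, d, h}. A clique must lie in a single bag of any decomposition, so no decomposition can have width below 2. Combining the bounds, tw(G) = 2.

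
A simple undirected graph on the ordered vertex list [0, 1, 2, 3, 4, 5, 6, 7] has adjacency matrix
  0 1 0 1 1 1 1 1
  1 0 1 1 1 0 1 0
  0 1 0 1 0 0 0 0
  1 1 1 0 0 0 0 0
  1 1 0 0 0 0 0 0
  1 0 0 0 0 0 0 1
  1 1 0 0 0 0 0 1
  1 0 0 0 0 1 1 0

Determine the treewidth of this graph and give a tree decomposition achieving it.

Treewidth 2.
Bags: B1 = {0, 1, 3}  B2 = {1, 2, 3}  B3 = {0, 1, 6}  B4 = {0, 6, 7}  B5 = {0, 5, 7}  B6 = {0, 1, 4}
Tree: B1–B2, B1–B3, B3–B4, B4–B5, B1–B6

The largest bag has 3 vertices, giving width 2; this decomposition certifies tw(G) ≤ 2. For the lower bound, the 3 vertices {0, 1, 3} are pairwise adjacent, and any tree decomposition puts a clique entirely inside one bag — forcing width ≥ 2. The upper and lower bounds meet at 2, so that is the treewidth.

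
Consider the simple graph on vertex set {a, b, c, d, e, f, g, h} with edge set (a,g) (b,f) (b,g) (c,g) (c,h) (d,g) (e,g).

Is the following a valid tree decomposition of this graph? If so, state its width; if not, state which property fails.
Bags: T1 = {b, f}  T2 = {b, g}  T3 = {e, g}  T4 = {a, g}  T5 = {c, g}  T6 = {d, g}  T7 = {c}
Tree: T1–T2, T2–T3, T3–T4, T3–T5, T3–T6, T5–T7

A tree decomposition must satisfy three properties: every vertex lies in some bag; for every edge, both endpoints lie together in some bag; and for every vertex, the bags containing it form a connected subtree. Here vertex h appears in no bag, so the decomposition is invalid.

No — vertex h appears in no bag.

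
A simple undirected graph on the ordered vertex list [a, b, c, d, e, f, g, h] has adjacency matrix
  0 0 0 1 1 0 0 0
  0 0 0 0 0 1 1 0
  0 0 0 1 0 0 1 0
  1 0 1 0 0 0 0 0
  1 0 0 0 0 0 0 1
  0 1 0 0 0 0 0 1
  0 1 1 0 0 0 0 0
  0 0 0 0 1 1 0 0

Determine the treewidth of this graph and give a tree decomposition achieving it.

Treewidth 2.
One optimal decomposition is:
Bags: B1 = {b, c, g}  B2 = {b, c, d}  B3 = {a, b, d}  B4 = {a, b, e}  B5 = {b, e, h}  B6 = {b, f, h}
Tree: B1–B2, B2–B3, B3–B4, B4–B5, B5–B6

Every bag has size at most 3, so the width is 3 − 1 = 2 and tw(G) ≤ 2. Since b–g–c–d–a–e–h–f–b is a cycle in G, G is not acyclic. Forests are exactly the graphs of treewidth ≤ 1, so tw(G) ≥ 2. Hence tw(G) = 2 exactly.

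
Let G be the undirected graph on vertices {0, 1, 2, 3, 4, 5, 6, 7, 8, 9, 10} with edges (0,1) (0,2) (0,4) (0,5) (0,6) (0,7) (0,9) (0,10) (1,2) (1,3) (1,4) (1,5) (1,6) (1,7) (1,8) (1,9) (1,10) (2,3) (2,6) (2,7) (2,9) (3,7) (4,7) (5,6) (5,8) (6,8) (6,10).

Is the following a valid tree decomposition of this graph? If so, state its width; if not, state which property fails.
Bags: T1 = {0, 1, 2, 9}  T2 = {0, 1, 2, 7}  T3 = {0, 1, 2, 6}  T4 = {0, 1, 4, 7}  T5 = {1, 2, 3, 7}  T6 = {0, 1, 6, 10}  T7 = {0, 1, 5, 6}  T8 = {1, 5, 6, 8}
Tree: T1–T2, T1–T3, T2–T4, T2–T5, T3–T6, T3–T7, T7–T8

Vertex coverage: the bags together contain {0, 1, 2, 3, 4, 5, 6, 7, 8, 9, 10}, the full vertex set. Edge coverage: each edge of G has both endpoints in at least one bag. Running intersection: for every vertex, the bags containing it form a connected subtree. All three properties hold, so this is a valid tree decomposition of width max|bag| − 1 = 3, and hence tw(G) ≤ 3.

Yes; width 3.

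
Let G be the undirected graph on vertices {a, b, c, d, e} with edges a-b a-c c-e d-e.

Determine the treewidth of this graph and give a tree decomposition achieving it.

Treewidth 1.
Bags: B1 = {d, e}  B2 = {c, e}  B3 = {a, c}  B4 = {a, b}
Tree: B1–B2, B2–B3, B3–B4

Every bag has size at most 2, so the width is 2 − 1 = 1 and tw(G) ≤ 1. Since G has at least one edge (e.g. d–e), it is not an edgeless graph, so tw(G) ≥ 1. Hence tw(G) = 1 exactly.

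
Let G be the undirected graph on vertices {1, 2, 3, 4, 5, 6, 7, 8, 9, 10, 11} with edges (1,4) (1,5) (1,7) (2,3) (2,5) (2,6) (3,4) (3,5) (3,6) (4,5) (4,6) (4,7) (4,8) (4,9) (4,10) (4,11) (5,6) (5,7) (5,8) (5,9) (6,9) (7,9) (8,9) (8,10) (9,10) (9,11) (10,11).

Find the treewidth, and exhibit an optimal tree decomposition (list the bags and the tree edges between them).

Every bag has size at most 4, so the width is 4 − 1 = 3 and tw(G) ≤ 3. For the lower bound, the 4 vertices {2, 3, 5, 6} are pairwise adjacent, and any tree decomposition puts a clique entirely inside one bag — forcing width ≥ 3. Therefore the treewidth is 3.

Treewidth 3.
One such decomposition:
Bags: B1 = {4, 8, 9, 10}  B2 = {4, 5, 8, 9}  B3 = {4, 5, 6, 9}  B4 = {3, 4, 5, 6}  B5 = {4, 9, 10, 11}  B6 = {4, 5, 7, 9}  B7 = {2, 3, 5, 6}  B8 = {1, 4, 5, 7}
Tree: B1–B2, B2–B3, B3–B4, B1–B5, B3–B6, B4–B7, B6–B8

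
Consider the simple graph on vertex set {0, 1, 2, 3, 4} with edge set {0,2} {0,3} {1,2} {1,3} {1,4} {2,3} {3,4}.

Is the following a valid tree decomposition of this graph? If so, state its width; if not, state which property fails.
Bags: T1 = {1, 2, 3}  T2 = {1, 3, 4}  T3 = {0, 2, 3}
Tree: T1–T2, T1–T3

Checking the three conditions: (i) the bags cover all of {0, 1, 2, 3, 4}; (ii) for each edge, some bag contains both endpoints; (iii) the bags containing any fixed vertex form a subtree. All hold, so the decomposition is valid with width 3 − 1 = 2.

Yes; width 2.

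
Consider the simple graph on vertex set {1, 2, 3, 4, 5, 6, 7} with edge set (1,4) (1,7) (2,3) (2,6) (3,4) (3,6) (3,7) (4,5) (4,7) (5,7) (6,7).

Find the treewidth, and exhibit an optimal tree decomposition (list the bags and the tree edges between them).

The largest bag has 3 vertices, giving width 2; this decomposition certifies tw(G) ≤ 2. On the other hand G contains the 3-clique {2, 3, 6}. A clique must lie in a single bag of any decomposition, so no decomposition can have width below 2. Therefore the treewidth is 2.

Treewidth 2.
Bags: B1 = {1, 4, 7}  B2 = {3, 4, 7}  B3 = {3, 6, 7}  B4 = {4, 5, 7}  B5 = {2, 3, 6}
Tree: B1–B2, B2–B3, B2–B4, B3–B5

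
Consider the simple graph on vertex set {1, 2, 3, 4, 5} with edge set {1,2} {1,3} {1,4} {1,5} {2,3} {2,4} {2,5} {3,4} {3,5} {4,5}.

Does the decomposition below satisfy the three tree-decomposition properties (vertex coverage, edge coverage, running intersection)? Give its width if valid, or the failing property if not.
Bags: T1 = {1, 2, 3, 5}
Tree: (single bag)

No — vertex 4 appears in no bag.

A tree decomposition must satisfy three properties: every vertex lies in some bag; for every edge, both endpoints lie together in some bag; and for every vertex, the bags containing it form a connected subtree. Here vertex 4 appears in no bag, so the decomposition is invalid.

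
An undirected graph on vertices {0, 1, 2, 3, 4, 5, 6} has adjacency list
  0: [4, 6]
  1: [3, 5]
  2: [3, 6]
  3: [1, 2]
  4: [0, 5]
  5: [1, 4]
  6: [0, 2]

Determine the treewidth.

2

A width-2 tree decomposition is:
Bags: B1 = {1, 2, 3}  B2 = {1, 2, 6}  B3 = {0, 1, 6}  B4 = {0, 1, 4}  B5 = {1, 4, 5}
Tree: B1–B2, B2–B3, B3–B4, B4–B5
Each bag holds 3 vertices, so the decomposition has width 2, which upper-bounds the treewidth. For the lower bound, G contains the cycle 1–3–2–6–0–4–5–1, so G is not a forest; only forests have treewidth ≤ 1, hence tw(G) ≥ 2. The upper and lower bounds meet at 2, so that is the treewidth.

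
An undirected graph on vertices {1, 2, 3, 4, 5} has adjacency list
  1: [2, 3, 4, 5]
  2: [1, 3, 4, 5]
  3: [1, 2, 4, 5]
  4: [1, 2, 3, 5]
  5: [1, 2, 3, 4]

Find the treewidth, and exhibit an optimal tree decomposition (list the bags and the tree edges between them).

With just one bag of size 5, the width is 5 − 1 = 4, so tw(G) ≤ 4. For the lower bound, the 5 vertices {1, 2, 3, 4, 5} are pairwise adjacent, and any tree decomposition puts a clique entirely inside one bag — forcing width ≥ 4. Therefore the treewidth is 4.

Treewidth 4.
One such decomposition:
Bags: B1 = {1, 2, 3, 4, 5}
Tree: (single bag)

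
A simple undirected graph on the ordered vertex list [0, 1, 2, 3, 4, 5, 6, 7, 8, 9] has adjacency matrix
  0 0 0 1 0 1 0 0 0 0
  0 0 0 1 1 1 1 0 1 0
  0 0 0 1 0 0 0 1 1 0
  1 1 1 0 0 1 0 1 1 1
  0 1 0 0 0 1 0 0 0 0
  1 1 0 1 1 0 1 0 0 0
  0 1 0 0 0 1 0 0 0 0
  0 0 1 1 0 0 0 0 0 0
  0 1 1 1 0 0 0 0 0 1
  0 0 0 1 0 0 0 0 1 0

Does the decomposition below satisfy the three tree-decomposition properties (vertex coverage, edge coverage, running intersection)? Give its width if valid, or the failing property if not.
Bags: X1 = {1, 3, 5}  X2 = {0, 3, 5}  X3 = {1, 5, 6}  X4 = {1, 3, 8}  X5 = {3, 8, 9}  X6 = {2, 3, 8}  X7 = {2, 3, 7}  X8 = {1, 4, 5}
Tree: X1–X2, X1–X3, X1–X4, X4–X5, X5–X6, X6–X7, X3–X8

Yes; width 2.

Vertex coverage: the bags together contain {0, 1, 2, 3, 4, 5, 6, 7, 8, 9}, the full vertex set. Edge coverage: each edge of G has both endpoints in at least one bag. Running intersection: for every vertex, the bags containing it form a connected subtree. All three properties hold, so this is a valid tree decomposition of width max|bag| − 1 = 2, and hence tw(G) ≤ 2.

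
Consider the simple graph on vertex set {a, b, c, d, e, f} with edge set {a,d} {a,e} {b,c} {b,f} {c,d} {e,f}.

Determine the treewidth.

A width-2 tree decomposition is:
Bags: B1 = {a, e, f}  B2 = {a, b, f}  B3 = {a, b, c}  B4 = {a, c, d}
Tree: B1–B2, B2–B3, B3–B4
The largest bag has 3 vertices, giving width 2; this decomposition certifies tw(G) ≤ 2. For the lower bound, G contains the cycle a–e–f–b–c–d–a, so G is not a forest; only forests have treewidth ≤ 1, hence tw(G) ≥ 2. Hence tw(G) = 2 exactly.

2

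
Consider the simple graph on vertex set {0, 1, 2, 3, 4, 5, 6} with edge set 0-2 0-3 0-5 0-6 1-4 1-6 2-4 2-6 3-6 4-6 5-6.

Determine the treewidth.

2

A width-2 tree decomposition is:
Bags: B1 = {0, 2, 6}  B2 = {2, 4, 6}  B3 = {1, 4, 6}  B4 = {0, 5, 6}  B5 = {0, 3, 6}
Tree: B1–B2, B2–B3, B1–B4, B4–B5
Each bag holds 3 vertices, so the decomposition has width 2, which upper-bounds the treewidth. For the lower bound, the 3 vertices {0, 2, 6} are pairwise adjacent, and any tree decomposition puts a clique entirely inside one bag — forcing width ≥ 2. Hence tw(G) = 2 exactly.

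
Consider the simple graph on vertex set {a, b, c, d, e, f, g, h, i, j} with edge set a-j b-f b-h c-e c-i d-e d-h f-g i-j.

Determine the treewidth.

1

A width-1 tree decomposition is:
Bags: B1 = {a, j}  B2 = {i, j}  B3 = {c, i}  B4 = {c, e}  B5 = {d, e}  B6 = {d, h}  B7 = {b, h}  B8 = {b, f}  B9 = {f, g}
Tree: B1–B2, B2–B3, B3–B4, B4–B5, B5–B6, B6–B7, B7–B8, B8–B9
Each bag holds 2 vertices, so the decomposition has width 1, which upper-bounds the treewidth. Any graph with an edge has treewidth ≥ 1, and G has the edge a–j. Therefore the treewidth is 1.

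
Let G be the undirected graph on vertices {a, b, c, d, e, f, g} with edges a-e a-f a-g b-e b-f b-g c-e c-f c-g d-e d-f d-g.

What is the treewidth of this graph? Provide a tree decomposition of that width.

The largest bag has 4 vertices, giving width 3; this decomposition certifies tw(G) ≤ 3. For the lower bound: the 4 vertex sets {c,e}, {a,f}, {g}, {b} are disjoint, each induces a connected subgraph, and every pair is joined by at least one edge of G. Contracting each set to a single vertex therefore yields K_{4} as a minor, and since treewidth is minor-monotone, tw(G) ≥ tw(K_{4}) = 3. Combining the bounds, tw(G) = 3.

Treewidth 3.
One optimal decomposition is:
Bags: B1 = {c, e, f, g}  B2 = {a, e, f, g}  B3 = {b, e, f, g}  B4 = {d, e, f, g}
Tree: B1–B2, B2–B3, B3–B4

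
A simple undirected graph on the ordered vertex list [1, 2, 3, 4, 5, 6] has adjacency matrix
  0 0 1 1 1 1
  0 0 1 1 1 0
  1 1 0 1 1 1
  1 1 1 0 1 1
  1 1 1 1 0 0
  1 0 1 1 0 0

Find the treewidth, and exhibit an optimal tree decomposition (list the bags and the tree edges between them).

Every bag has size at most 4, so the width is 4 − 1 = 3 and tw(G) ≤ 3. On the other hand G contains the 4-clique {1, 3, 4, 5}. A clique must lie in a single bag of any decomposition, so no decomposition can have width below 3. The upper and lower bounds meet at 3, so that is the treewidth.

Treewidth 3.
One such decomposition:
Bags: B1 = {1, 3, 4, 5}  B2 = {2, 3, 4, 5}  B3 = {1, 3, 4, 6}
Tree: B1–B2, B1–B3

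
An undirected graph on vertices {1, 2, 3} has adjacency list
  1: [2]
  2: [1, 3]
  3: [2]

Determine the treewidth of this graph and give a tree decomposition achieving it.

Treewidth 1.
One such decomposition:
Bags: B1 = {2, 3}  B2 = {1, 2}
Tree: B1–B2

Each bag holds 2 vertices, so the decomposition has width 1, which upper-bounds the treewidth. Any graph with an edge has treewidth ≥ 1, and G has the edge 3–2. Combining the bounds, tw(G) = 1.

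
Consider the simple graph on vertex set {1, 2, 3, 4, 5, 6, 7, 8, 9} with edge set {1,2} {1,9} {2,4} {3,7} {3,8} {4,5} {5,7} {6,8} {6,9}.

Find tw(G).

A width-2 tree decomposition is:
Bags: B1 = {3, 5, 7}  B2 = {3, 5, 8}  B3 = {5, 6, 8}  B4 = {5, 6, 9}  B5 = {1, 5, 9}  B6 = {1, 2, 5}  B7 = {2, 4, 5}
Tree: B1–B2, B2–B3, B3–B4, B4–B5, B5–B6, B6–B7
The largest bag has 3 vertices, giving width 2; this decomposition certifies tw(G) ≤ 2. The edges 5–7–3–8–6–9–1–2–4–5 form a cycle, so G is not a tree and its treewidth is at least 2. The upper and lower bounds meet at 2, so that is the treewidth.

2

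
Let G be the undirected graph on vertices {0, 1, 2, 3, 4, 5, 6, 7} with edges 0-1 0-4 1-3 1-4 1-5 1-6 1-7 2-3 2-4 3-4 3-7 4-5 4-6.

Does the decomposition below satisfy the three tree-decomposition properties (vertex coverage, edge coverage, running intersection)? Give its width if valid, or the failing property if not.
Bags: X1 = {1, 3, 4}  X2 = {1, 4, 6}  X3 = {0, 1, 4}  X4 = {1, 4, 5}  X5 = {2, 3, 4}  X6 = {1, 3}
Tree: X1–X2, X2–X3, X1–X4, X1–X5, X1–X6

A tree decomposition must satisfy three properties: every vertex lies in some bag; for every edge, both endpoints lie together in some bag; and for every vertex, the bags containing it form a connected subtree. Here vertex 7 appears in no bag, so the decomposition is invalid.

No — vertex 7 appears in no bag.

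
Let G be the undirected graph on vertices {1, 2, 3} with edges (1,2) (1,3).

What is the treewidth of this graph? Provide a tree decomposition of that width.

Treewidth 1.
Bags: B1 = {1, 3}  B2 = {1, 2}
Tree: B1–B2

Every bag has size at most 2, so the width is 2 − 1 = 1 and tw(G) ≤ 1. Any graph with an edge has treewidth ≥ 1, and G has the edge 3–1. Hence tw(G) = 1 exactly.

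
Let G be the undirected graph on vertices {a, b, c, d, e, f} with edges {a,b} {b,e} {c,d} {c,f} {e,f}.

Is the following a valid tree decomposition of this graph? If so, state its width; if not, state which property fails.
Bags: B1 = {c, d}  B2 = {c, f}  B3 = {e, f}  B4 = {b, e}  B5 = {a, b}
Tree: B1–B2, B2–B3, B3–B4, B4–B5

Vertex coverage: the bags together contain {a, b, c, d, e, f}, the full vertex set. Edge coverage: each edge of G has both endpoints in at least one bag. Running intersection: for every vertex, the bags containing it form a connected subtree. All three properties hold, so this is a valid tree decomposition of width max|bag| − 1 = 1, and hence tw(G) ≤ 1.

Yes; width 1.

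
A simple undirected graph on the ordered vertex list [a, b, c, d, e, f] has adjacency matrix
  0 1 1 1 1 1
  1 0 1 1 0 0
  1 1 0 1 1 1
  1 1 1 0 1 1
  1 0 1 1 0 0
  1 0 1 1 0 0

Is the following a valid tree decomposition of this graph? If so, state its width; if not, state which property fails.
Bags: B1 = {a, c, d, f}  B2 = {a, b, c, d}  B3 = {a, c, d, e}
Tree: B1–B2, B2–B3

Yes; width 3.

Vertex coverage: the bags together contain {a, b, c, d, e, f}, the full vertex set. Edge coverage: each edge of G has both endpoints in at least one bag. Running intersection: for every vertex, the bags containing it form a connected subtree. All three properties hold, so this is a valid tree decomposition of width max|bag| − 1 = 3, and hence tw(G) ≤ 3.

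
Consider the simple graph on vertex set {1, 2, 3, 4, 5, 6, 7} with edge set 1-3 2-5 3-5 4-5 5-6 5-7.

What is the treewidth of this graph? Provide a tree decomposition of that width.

The largest bag has 2 vertices, giving width 1; this decomposition certifies tw(G) ≤ 1. G has an edge, so its treewidth is at least 1. Hence tw(G) = 1 exactly.

Treewidth 1.
One optimal decomposition is:
Bags: B1 = {3, 5}  B2 = {5, 7}  B3 = {4, 5}  B4 = {1, 3}  B5 = {2, 5}  B6 = {5, 6}
Tree: B1–B2, B1–B3, B1–B4, B3–B5, B1–B6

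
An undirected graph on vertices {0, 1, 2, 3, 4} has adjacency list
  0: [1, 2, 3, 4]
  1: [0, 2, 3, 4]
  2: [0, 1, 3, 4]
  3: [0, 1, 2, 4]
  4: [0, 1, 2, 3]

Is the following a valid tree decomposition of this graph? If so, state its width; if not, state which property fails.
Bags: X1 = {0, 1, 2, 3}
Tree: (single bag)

A tree decomposition must satisfy three properties: every vertex lies in some bag; for every edge, both endpoints lie together in some bag; and for every vertex, the bags containing it form a connected subtree. Here vertex 4 appears in no bag, so the decomposition is invalid.

No — vertex 4 appears in no bag.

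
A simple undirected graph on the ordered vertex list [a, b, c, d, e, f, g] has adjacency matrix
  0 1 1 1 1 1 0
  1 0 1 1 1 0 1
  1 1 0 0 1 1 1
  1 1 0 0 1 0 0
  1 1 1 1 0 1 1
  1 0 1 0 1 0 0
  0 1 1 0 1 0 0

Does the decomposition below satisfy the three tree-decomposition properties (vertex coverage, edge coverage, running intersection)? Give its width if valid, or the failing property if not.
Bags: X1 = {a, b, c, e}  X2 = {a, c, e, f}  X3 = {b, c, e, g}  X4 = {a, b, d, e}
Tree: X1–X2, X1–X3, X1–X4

Checking the three conditions: (i) the bags cover all of {a, b, c, d, e, f, g}; (ii) for each edge, some bag contains both endpoints; (iii) the bags containing any fixed vertex form a subtree. All hold, so the decomposition is valid with width 4 − 1 = 3.

Yes; width 3.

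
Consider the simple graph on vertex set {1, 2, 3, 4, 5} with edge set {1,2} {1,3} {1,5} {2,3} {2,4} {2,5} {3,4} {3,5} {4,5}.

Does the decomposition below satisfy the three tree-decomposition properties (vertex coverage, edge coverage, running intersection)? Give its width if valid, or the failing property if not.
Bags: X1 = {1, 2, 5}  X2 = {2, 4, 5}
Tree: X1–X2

A tree decomposition must satisfy three properties: every vertex lies in some bag; for every edge, both endpoints lie together in some bag; and for every vertex, the bags containing it form a connected subtree. Here vertex 3 appears in no bag, so the decomposition is invalid.

No — vertex 3 appears in no bag.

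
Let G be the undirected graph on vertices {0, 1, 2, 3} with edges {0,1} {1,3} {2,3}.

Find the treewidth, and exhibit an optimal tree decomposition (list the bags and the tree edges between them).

Every bag has size at most 2, so the width is 2 − 1 = 1 and tw(G) ≤ 1. Any graph with an edge has treewidth ≥ 1, and G has the edge 0–1. Hence tw(G) = 1 exactly.

Treewidth 1.
Bags: B1 = {0, 1}  B2 = {1, 3}  B3 = {2, 3}
Tree: B1–B2, B2–B3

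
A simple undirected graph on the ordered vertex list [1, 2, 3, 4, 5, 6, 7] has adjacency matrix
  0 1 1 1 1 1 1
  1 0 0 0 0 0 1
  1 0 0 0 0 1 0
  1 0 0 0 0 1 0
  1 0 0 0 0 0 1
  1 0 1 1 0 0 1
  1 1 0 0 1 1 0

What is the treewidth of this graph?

A width-2 tree decomposition is:
Bags: B1 = {1, 6, 7}  B2 = {1, 3, 6}  B3 = {1, 5, 7}  B4 = {1, 4, 6}  B5 = {1, 2, 7}
Tree: B1–B2, B1–B3, B1–B4, B3–B5
The largest bag has 3 vertices, giving width 2; this decomposition certifies tw(G) ≤ 2. On the other hand G contains the 3-clique {1, 2, 7}. A clique must lie in a single bag of any decomposition, so no decomposition can have width below 2. Hence tw(G) = 2 exactly.

2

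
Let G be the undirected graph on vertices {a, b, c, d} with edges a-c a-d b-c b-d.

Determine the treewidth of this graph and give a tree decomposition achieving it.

Treewidth 2.
One such decomposition:
Bags: B1 = {b, c, d}  B2 = {a, c, d}
Tree: B1–B2

The largest bag has 3 vertices, giving width 2; this decomposition certifies tw(G) ≤ 2. The edges d–b–c–a–d form a cycle, so G is not a tree and its treewidth is at least 2. The upper and lower bounds meet at 2, so that is the treewidth.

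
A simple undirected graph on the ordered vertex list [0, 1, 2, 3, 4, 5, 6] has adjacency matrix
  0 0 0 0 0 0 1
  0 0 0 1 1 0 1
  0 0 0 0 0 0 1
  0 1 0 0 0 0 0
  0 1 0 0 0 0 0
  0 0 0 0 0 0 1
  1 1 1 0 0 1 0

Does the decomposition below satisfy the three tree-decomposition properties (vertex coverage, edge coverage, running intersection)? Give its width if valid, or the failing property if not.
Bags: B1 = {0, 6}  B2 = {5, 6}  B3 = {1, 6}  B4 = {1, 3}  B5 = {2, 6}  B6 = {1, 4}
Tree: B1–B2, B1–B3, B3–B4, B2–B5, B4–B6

Vertex coverage: the bags together contain {0, 1, 2, 3, 4, 5, 6}, the full vertex set. Edge coverage: each edge of G has both endpoints in at least one bag. Running intersection: for every vertex, the bags containing it form a connected subtree. All three properties hold, so this is a valid tree decomposition of width max|bag| − 1 = 1, and hence tw(G) ≤ 1.

Yes; width 1.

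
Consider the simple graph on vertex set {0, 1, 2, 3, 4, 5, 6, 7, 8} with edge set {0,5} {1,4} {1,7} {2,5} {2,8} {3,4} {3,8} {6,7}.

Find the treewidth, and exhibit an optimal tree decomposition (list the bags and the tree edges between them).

The largest bag has 2 vertices, giving width 1; this decomposition certifies tw(G) ≤ 1. G has an edge, so its treewidth is at least 1. The upper and lower bounds meet at 1, so that is the treewidth.

Treewidth 1.
One optimal decomposition is:
Bags: B1 = {6, 7}  B2 = {1, 7}  B3 = {1, 4}  B4 = {3, 4}  B5 = {3, 8}  B6 = {2, 8}  B7 = {2, 5}  B8 = {0, 5}
Tree: B1–B2, B2–B3, B3–B4, B4–B5, B5–B6, B6–B7, B7–B8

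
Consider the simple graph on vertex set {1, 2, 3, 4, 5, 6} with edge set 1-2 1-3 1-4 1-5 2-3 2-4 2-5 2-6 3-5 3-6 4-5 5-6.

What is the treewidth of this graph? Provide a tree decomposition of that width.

Treewidth 3.
Bags: B1 = {2, 3, 5, 6}  B2 = {1, 2, 3, 5}  B3 = {1, 2, 4, 5}
Tree: B1–B2, B2–B3

Each bag holds 4 vertices, so the decomposition has width 3, which upper-bounds the treewidth. On the other hand G contains the 4-clique {1, 2, 3, 5}. A clique must lie in a single bag of any decomposition, so no decomposition can have width below 3. Therefore the treewidth is 3.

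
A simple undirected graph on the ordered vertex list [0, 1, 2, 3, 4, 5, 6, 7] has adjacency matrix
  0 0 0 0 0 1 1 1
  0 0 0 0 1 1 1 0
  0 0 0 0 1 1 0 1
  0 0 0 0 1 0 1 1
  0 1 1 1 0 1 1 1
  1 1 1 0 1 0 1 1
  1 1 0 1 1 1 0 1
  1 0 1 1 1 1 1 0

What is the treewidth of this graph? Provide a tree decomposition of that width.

Every bag has size at most 4, so the width is 4 − 1 = 3 and tw(G) ≤ 3. For the lower bound, the 4 vertices {0, 5, 6, 7} are pairwise adjacent, and any tree decomposition puts a clique entirely inside one bag — forcing width ≥ 3. The upper and lower bounds meet at 3, so that is the treewidth.

Treewidth 3.
One such decomposition:
Bags: B1 = {4, 5, 6, 7}  B2 = {0, 5, 6, 7}  B3 = {1, 4, 5, 6}  B4 = {3, 4, 6, 7}  B5 = {2, 4, 5, 7}
Tree: B1–B2, B1–B3, B1–B4, B1–B5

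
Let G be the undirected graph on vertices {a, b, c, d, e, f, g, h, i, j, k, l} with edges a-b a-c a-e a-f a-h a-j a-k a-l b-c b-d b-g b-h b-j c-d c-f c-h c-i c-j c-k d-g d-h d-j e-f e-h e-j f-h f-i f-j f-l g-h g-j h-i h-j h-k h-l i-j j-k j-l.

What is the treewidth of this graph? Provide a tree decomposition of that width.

Every bag has size at most 5, so the width is 5 − 1 = 4 and tw(G) ≤ 4. Conversely, {b, d, g, h, j} is a clique of size 5, and the vertices of any clique must share a bag in every tree decomposition; so some bag has ≥ 5 vertices and tw(G) ≥ 4. Combining the bounds, tw(G) = 4.

Treewidth 4.
One optimal decomposition is:
Bags: B1 = {a, c, f, h, j}  B2 = {a, f, h, j, l}  B3 = {c, f, h, i, j}  B4 = {a, c, h, j, k}  B5 = {a, b, c, h, j}  B6 = {b, c, d, h, j}  B7 = {b, d, g, h, j}  B8 = {a, e, f, h, j}
Tree: B1–B2, B1–B3, B1–B4, B4–B5, B5–B6, B6–B7, B2–B8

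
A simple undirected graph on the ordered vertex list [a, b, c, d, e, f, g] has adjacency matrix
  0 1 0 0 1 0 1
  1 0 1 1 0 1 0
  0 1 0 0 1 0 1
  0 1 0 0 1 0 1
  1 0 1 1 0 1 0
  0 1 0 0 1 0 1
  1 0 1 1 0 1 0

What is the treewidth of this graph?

3

A width-3 tree decomposition is:
Bags: B1 = {b, d, e, g}  B2 = {b, c, e, g}  B3 = {b, e, f, g}  B4 = {a, b, e, g}
Tree: B1–B2, B2–B3, B3–B4
Each bag holds 4 vertices, so the decomposition has width 3, which upper-bounds the treewidth. For the lower bound: the 4 vertex sets {d,g}, {b,c}, {e}, {f} are disjoint, each induces a connected subgraph, and every pair is joined by at least one edge of G. Contracting each set to a single vertex therefore yields K_{4} as a minor, and since treewidth is minor-monotone, tw(G) ≥ tw(K_{4}) = 3. Combining the bounds, tw(G) = 3.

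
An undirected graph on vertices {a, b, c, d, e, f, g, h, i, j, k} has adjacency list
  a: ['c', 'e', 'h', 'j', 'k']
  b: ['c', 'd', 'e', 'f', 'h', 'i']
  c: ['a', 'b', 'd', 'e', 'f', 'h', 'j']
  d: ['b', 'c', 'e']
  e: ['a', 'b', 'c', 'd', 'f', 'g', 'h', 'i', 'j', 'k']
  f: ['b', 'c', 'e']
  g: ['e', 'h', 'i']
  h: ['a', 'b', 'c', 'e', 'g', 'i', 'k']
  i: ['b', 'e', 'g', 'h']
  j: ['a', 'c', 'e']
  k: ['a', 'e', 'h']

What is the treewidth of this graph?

3

A width-3 tree decomposition is:
Bags: B1 = {b, c, e, h}  B2 = {b, c, e, f}  B3 = {b, c, d, e}  B4 = {b, e, h, i}  B5 = {a, c, e, h}  B6 = {e, g, h, i}  B7 = {a, c, e, j}  B8 = {a, e, h, k}
Tree: B1–B2, B2–B3, B1–B4, B1–B5, B4–B6, B5–B7, B5–B8
Every bag has size at most 4, so the width is 4 − 1 = 3 and tw(G) ≤ 3. For the lower bound, the 4 vertices {b, c, d, e} are pairwise adjacent, and any tree decomposition puts a clique entirely inside one bag — forcing width ≥ 3. The upper and lower bounds meet at 3, so that is the treewidth.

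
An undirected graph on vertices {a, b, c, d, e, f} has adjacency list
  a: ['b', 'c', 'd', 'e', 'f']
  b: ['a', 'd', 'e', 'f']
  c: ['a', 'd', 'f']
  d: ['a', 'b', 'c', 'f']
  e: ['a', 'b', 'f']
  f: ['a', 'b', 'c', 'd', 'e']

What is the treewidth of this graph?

3

A width-3 tree decomposition is:
Bags: B1 = {a, b, d, f}  B2 = {a, c, d, f}  B3 = {a, b, e, f}
Tree: B1–B2, B1–B3
Every bag has size at most 4, so the width is 4 − 1 = 3 and tw(G) ≤ 3. On the other hand G contains the 4-clique {a, c, d, f}. A clique must lie in a single bag of any decomposition, so no decomposition can have width below 3. Therefore the treewidth is 3.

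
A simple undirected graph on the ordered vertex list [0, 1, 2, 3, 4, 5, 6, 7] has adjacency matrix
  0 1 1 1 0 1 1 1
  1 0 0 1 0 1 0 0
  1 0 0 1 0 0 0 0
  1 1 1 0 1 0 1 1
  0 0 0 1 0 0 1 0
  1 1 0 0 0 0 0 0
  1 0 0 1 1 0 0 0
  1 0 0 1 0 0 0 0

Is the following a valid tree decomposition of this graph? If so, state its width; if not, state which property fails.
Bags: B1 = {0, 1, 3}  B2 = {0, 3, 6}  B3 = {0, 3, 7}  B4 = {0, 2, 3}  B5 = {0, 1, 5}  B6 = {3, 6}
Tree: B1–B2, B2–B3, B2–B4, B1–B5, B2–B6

A tree decomposition must satisfy three properties: every vertex lies in some bag; for every edge, both endpoints lie together in some bag; and for every vertex, the bags containing it form a connected subtree. Here vertex 4 appears in no bag, so the decomposition is invalid.

No — vertex 4 appears in no bag.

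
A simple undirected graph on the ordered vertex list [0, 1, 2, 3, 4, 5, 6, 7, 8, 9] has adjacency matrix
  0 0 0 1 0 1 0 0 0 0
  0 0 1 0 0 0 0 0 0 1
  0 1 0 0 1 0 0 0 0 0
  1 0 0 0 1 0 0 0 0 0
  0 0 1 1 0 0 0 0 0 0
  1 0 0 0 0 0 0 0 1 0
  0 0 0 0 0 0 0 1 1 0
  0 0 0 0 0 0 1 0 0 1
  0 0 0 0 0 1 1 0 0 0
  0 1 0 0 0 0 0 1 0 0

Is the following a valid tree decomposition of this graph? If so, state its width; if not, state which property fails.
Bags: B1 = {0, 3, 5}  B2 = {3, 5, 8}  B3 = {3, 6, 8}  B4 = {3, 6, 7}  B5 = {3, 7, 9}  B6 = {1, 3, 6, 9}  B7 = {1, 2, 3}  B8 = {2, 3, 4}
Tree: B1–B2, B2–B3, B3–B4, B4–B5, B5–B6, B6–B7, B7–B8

No — bags containing vertex 6 are not connected in the tree.

A tree decomposition must satisfy three properties: every vertex lies in some bag; for every edge, both endpoints lie together in some bag; and for every vertex, the bags containing it form a connected subtree. Here bags containing vertex 6 are not connected in the tree, so the decomposition is invalid.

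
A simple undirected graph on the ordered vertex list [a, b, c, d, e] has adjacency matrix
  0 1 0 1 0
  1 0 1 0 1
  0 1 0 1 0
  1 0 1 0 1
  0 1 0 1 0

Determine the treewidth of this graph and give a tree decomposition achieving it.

Each bag holds 3 vertices, so the decomposition has width 2, which upper-bounds the treewidth. The edges a–b–c–d–a form a cycle, so G is not a tree and its treewidth is at least 2. The upper and lower bounds meet at 2, so that is the treewidth.

Treewidth 2.
One optimal decomposition is:
Bags: B1 = {a, b, d}  B2 = {b, c, d}  B3 = {b, d, e}
Tree: B1–B2, B2–B3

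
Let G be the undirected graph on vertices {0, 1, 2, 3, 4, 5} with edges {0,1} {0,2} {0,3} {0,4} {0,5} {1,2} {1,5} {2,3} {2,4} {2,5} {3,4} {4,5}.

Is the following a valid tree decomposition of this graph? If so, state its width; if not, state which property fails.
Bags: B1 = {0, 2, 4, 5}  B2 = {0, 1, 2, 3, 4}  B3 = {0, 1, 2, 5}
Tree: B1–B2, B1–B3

No — bags containing vertex 1 are not connected in the tree.

A tree decomposition must satisfy three properties: every vertex lies in some bag; for every edge, both endpoints lie together in some bag; and for every vertex, the bags containing it form a connected subtree. Here bags containing vertex 1 are not connected in the tree, so the decomposition is invalid.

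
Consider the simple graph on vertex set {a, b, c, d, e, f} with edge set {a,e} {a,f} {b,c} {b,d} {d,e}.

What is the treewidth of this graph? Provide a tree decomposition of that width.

Every bag has size at most 2, so the width is 2 − 1 = 1 and tw(G) ≤ 1. Since G has at least one edge (e.g. e–d), it is not an edgeless graph, so tw(G) ≥ 1. Combining the bounds, tw(G) = 1.

Treewidth 1.
Bags: B1 = {d, e}  B2 = {b, d}  B3 = {b, c}  B4 = {a, e}  B5 = {a, f}
Tree: B1–B2, B2–B3, B1–B4, B4–B5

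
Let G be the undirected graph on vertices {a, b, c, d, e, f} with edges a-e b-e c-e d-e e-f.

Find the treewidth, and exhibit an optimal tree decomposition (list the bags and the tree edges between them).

Treewidth 1.
One optimal decomposition is:
Bags: B1 = {a, e}  B2 = {e, f}  B3 = {c, e}  B4 = {d, e}  B5 = {b, e}
Tree: B1–B2, B2–B3, B1–B4, B2–B5

Every bag has size at most 2, so the width is 2 − 1 = 1 and tw(G) ≤ 1. G has an edge, so its treewidth is at least 1. Combining the bounds, tw(G) = 1.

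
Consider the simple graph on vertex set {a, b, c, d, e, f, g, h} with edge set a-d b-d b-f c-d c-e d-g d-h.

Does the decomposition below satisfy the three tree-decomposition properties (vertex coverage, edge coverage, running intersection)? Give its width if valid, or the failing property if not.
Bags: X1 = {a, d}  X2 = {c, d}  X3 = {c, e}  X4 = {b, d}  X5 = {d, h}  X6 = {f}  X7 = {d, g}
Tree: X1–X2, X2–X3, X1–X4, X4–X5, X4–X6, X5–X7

A tree decomposition must satisfy three properties: every vertex lies in some bag; for every edge, both endpoints lie together in some bag; and for every vertex, the bags containing it form a connected subtree. Here edge (b,f) lies in no bag, so the decomposition is invalid.

No — edge (b,f) lies in no bag.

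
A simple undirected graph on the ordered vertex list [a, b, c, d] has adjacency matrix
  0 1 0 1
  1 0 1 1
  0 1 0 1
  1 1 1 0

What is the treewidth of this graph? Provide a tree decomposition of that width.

Treewidth 2.
One such decomposition:
Bags: B1 = {a, b, d}  B2 = {b, c, d}
Tree: B1–B2

Every bag has size at most 3, so the width is 3 − 1 = 2 and tw(G) ≤ 2. On the other hand G contains the 3-clique {b, c, d}. A clique must lie in a single bag of any decomposition, so no decomposition can have width below 2. Combining the bounds, tw(G) = 2.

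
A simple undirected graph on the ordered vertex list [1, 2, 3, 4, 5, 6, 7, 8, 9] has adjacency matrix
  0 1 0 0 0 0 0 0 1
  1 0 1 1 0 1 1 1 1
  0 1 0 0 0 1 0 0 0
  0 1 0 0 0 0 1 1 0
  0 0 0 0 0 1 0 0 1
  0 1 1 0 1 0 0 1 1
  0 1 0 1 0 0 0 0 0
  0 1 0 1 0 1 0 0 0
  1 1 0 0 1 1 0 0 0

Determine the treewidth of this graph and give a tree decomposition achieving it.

Treewidth 2.
One such decomposition:
Bags: B1 = {2, 6, 9}  B2 = {2, 6, 8}  B3 = {1, 2, 9}  B4 = {2, 4, 8}  B5 = {5, 6, 9}  B6 = {2, 3, 6}  B7 = {2, 4, 7}
Tree: B1–B2, B1–B3, B2–B4, B1–B5, B2–B6, B4–B7

Each bag holds 3 vertices, so the decomposition has width 2, which upper-bounds the treewidth. For the lower bound, the 3 vertices {1, 2, 9} are pairwise adjacent, and any tree decomposition puts a clique entirely inside one bag — forcing width ≥ 2. Hence tw(G) = 2 exactly.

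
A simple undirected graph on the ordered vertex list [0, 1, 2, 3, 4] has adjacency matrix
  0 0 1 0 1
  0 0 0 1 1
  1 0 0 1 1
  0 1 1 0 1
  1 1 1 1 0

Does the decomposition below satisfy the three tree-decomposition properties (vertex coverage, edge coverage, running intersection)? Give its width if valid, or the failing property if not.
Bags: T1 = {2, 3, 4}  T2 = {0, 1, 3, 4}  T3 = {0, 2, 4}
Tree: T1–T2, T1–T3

A tree decomposition must satisfy three properties: every vertex lies in some bag; for every edge, both endpoints lie together in some bag; and for every vertex, the bags containing it form a connected subtree. Here bags containing vertex 0 are not connected in the tree, so the decomposition is invalid.

No — bags containing vertex 0 are not connected in the tree.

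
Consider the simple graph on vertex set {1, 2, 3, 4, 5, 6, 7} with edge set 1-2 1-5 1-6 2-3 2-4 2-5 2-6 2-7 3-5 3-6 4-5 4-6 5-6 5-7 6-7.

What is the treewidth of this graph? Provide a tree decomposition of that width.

Treewidth 3.
One such decomposition:
Bags: B1 = {1, 2, 5, 6}  B2 = {2, 3, 5, 6}  B3 = {2, 4, 5, 6}  B4 = {2, 5, 6, 7}
Tree: B1–B2, B1–B3, B3–B4

Each bag holds 4 vertices, so the decomposition has width 3, which upper-bounds the treewidth. Conversely, {1, 2, 5, 6} is a clique of size 4, and the vertices of any clique must share a bag in every tree decomposition; so some bag has ≥ 4 vertices and tw(G) ≥ 3. Therefore the treewidth is 3.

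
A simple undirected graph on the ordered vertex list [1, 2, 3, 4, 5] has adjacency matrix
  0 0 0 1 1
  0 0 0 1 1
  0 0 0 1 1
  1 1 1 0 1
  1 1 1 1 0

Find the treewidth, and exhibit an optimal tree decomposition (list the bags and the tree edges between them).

Each bag holds 3 vertices, so the decomposition has width 2, which upper-bounds the treewidth. For the lower bound, the 3 vertices {1, 4, 5} are pairwise adjacent, and any tree decomposition puts a clique entirely inside one bag — forcing width ≥ 2. Combining the bounds, tw(G) = 2.

Treewidth 2.
Bags: B1 = {3, 4, 5}  B2 = {2, 4, 5}  B3 = {1, 4, 5}
Tree: B1–B2, B1–B3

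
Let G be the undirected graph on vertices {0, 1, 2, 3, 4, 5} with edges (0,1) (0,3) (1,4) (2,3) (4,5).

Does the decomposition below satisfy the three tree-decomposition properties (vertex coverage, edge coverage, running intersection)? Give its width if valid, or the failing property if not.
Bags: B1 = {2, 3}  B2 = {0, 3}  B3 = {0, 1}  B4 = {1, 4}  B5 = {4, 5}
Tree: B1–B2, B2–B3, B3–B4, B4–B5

Yes; width 1.

Vertex coverage: the bags together contain {0, 1, 2, 3, 4, 5}, the full vertex set. Edge coverage: each edge of G has both endpoints in at least one bag. Running intersection: for every vertex, the bags containing it form a connected subtree. All three properties hold, so this is a valid tree decomposition of width max|bag| − 1 = 1, and hence tw(G) ≤ 1.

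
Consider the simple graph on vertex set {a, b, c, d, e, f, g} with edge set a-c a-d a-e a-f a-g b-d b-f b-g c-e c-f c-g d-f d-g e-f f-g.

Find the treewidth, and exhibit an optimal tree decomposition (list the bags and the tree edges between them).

Every bag has size at most 4, so the width is 4 − 1 = 3 and tw(G) ≤ 3. For the lower bound, the 4 vertices {a, d, f, g} are pairwise adjacent, and any tree decomposition puts a clique entirely inside one bag — forcing width ≥ 3. Combining the bounds, tw(G) = 3.

Treewidth 3.
One such decomposition:
Bags: B1 = {a, d, f, g}  B2 = {a, c, f, g}  B3 = {a, c, e, f}  B4 = {b, d, f, g}
Tree: B1–B2, B2–B3, B1–B4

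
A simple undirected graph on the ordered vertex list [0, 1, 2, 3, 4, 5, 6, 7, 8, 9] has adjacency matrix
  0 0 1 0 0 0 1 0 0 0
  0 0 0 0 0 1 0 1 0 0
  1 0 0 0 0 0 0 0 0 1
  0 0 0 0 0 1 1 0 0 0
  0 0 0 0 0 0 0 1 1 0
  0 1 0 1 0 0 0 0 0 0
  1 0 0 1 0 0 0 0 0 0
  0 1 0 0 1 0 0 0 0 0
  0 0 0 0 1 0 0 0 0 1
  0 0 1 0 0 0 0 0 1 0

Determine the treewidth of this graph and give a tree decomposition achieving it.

Each bag holds 3 vertices, so the decomposition has width 2, which upper-bounds the treewidth. For the lower bound, G contains the cycle 9–8–4–7–1–5–3–6–0–2–9, so G is not a forest; only forests have treewidth ≤ 1, hence tw(G) ≥ 2. Combining the bounds, tw(G) = 2.

Treewidth 2.
One such decomposition:
Bags: B1 = {4, 8, 9}  B2 = {4, 7, 9}  B3 = {1, 7, 9}  B4 = {1, 5, 9}  B5 = {3, 5, 9}  B6 = {3, 6, 9}  B7 = {0, 6, 9}  B8 = {0, 2, 9}
Tree: B1–B2, B2–B3, B3–B4, B4–B5, B5–B6, B6–B7, B7–B8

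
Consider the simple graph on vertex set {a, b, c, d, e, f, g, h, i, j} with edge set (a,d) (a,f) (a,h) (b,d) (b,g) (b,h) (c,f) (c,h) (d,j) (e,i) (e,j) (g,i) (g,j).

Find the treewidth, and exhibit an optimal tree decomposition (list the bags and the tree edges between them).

Treewidth 2.
Bags: B1 = {a, c, f}  B2 = {a, c, h}  B3 = {a, d, h}  B4 = {b, d, h}  B5 = {b, d, j}  B6 = {b, g, j}  B7 = {e, g, j}  B8 = {e, g, i}
Tree: B1–B2, B2–B3, B3–B4, B4–B5, B5–B6, B6–B7, B7–B8

Every bag has size at most 3, so the width is 3 − 1 = 2 and tw(G) ≤ 2. The edges f–c–h–a–f form a cycle, so G is not a tree and its treewidth is at least 2. The upper and lower bounds meet at 2, so that is the treewidth.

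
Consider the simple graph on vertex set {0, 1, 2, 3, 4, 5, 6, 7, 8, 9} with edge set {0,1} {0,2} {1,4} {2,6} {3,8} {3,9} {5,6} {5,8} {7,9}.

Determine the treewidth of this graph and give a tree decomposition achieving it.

Treewidth 1.
One such decomposition:
Bags: B1 = {1, 4}  B2 = {0, 1}  B3 = {0, 2}  B4 = {2, 6}  B5 = {5, 6}  B6 = {5, 8}  B7 = {3, 8}  B8 = {3, 9}  B9 = {7, 9}
Tree: B1–B2, B2–B3, B3–B4, B4–B5, B5–B6, B6–B7, B7–B8, B8–B9

Every bag has size at most 2, so the width is 2 − 1 = 1 and tw(G) ≤ 1. Any graph with an edge has treewidth ≥ 1, and G has the edge 4–1. Combining the bounds, tw(G) = 1.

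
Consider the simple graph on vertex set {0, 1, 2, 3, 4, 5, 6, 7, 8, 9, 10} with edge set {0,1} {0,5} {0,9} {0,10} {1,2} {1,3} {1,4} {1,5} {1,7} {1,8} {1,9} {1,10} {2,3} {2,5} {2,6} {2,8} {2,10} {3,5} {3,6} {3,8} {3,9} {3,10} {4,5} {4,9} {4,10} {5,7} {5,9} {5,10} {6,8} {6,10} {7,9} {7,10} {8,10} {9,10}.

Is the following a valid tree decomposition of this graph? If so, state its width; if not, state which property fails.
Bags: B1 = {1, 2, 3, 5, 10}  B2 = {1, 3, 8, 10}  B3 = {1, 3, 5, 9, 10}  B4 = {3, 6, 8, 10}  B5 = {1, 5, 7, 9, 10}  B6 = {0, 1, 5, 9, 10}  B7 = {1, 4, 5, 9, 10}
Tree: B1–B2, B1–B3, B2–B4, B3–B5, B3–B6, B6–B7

A tree decomposition must satisfy three properties: every vertex lies in some bag; for every edge, both endpoints lie together in some bag; and for every vertex, the bags containing it form a connected subtree. Here edge (2,8) lies in no bag, so the decomposition is invalid.

No — edge (2,8) lies in no bag.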